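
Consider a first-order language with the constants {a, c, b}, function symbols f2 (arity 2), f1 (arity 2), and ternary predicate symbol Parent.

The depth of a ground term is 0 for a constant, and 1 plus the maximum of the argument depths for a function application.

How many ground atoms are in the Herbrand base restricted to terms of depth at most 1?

9261

First count ground terms of depth ≤ 1.
Let N_k count ground terms of depth at most k. Each non-constant term of depth ≤ k is some function symbol applied to depth-≤(k−1) arguments, giving N_k = 3 + N_{k-1}^2 + N_{k-1}^2.
N_0 = 3
N_1 = 3 + 3^2 + 3^2 = 21
So |H| = 21.
A ground atom is a predicate applied to a tuple of terms from H, so the count is the sum over predicates of |H|^arity:
  Parent: 21^3 = 9261
Total ground atoms: 9261.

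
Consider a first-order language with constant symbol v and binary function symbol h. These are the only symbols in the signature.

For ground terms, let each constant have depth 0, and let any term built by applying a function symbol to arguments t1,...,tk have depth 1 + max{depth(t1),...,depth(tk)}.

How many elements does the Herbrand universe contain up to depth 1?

2

Count level by level. With function symbols h/2, the terms of depth ≤ k are the 1 constant together with each function applied to depth-≤(k−1) tuples, so N_k = 1 + N_{k-1}^2.
N_0 = 1
N_1 = 1 + 1^2 = 2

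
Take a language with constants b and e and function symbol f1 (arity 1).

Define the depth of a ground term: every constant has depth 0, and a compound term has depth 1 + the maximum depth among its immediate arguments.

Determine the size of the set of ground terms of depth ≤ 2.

Let N_k = |{terms of depth ≤ k}|. Then N_0 = 2 and N_k = 2 + N_{k-1} for k ≥ 1 (one summand per function symbol, arity giving the exponent).
N_0 = 2
N_1 = 2 + 2 = 4
N_2 = 2 + 4 = 6

6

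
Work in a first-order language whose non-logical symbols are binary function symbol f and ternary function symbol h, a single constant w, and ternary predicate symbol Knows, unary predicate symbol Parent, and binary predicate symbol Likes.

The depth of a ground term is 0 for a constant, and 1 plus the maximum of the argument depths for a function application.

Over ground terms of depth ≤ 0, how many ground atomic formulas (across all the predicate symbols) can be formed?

3

First count ground terms of depth ≤ 0.
If N_k denotes the number of depth-≤k ground terms, the 1 constant gives N_0 = 1, and each function symbol of arity r contributes N_{k-1}^r new terms at level k: N_k = 1 + N_{k-1}^2 + N_{k-1}^3.
N_0 = 1
So |H| = 1.
Each predicate of arity r yields |H|^r ground atoms (one per choice of an r-tuple from H):
  Knows: 1^3 = 1;  Parent: 1;  Likes: 1^2 = 1
Total ground atoms: 1 + 1 + 1 = 3.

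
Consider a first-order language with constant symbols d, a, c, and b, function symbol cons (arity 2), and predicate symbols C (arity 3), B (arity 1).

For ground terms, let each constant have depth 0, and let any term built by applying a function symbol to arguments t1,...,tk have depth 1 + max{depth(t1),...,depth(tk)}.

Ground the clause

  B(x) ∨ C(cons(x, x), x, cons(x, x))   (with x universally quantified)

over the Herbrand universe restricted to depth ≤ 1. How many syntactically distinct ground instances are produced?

20

Ground terms of depth ≤ 1:
  Let N_k count ground terms of depth at most k. Each non-constant term of depth ≤ k is some function symbol applied to depth-≤(k−1) arguments, giving N_k = 4 + N_{k-1}^2.
  N_0 = 4
  N_1 = 4 + 4^2 = 20
So there are 20 ground terms available for substitution.
There is 1 variable to instantiate (x),  occurring in at least one literal, so different choices give different ground instances.
Number of ground instances = 20.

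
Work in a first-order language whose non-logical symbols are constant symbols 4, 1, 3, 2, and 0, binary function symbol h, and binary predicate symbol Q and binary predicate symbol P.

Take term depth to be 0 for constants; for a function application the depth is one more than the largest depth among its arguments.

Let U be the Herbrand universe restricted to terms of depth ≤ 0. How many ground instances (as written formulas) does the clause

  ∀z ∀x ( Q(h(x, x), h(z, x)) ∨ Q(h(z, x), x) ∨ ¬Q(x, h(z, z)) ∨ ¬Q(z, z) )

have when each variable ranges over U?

Ground terms of depth ≤ 0:
  Count level by level. With function symbols h/2, the terms of depth ≤ k are the 5 constants together with each function applied to depth-≤(k−1) tuples, so N_k = 5 + N_{k-1}^2.
  N_0 = 5
So there are 5 ground terms available for substitution.
Each of z, x ranges independently over the available ground terms, and distinct assignments produce distinct instances.
Number of ground instances = 5^2 = 25.

25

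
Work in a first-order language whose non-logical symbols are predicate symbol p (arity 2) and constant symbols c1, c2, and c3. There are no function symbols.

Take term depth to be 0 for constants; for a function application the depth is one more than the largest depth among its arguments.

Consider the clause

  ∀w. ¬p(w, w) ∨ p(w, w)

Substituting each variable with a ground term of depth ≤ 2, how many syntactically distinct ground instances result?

3

Ground terms of depth ≤ 2:
  With no function symbols every ground term is a constant, so there are exactly 3 ground terms at every depth bound.
  N_0 = 3
  N_1 = 3
  N_2 = 3
So there are 3 ground terms available for substitution.
The body mentions the single quantified variable w; since ground terms form a free algebra, no two substitutions collapse to the same formula.
Number of ground instances = 3.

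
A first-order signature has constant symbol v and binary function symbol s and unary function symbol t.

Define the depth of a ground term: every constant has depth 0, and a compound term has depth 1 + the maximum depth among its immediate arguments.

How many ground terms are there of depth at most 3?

183

Write N_k for the number of ground terms of depth ≤ k. A term of depth ≤ k is either a constant or a function symbol applied to arguments of depth ≤ k−1, so N_k = 1 + N_{k-1}^2 + N_{k-1}.
N_0 = 1
N_1 = 1 + 1^2 + 1 = 3
N_2 = 1 + 3^2 + 3 = 13
N_3 = 1 + 13^2 + 13 = 183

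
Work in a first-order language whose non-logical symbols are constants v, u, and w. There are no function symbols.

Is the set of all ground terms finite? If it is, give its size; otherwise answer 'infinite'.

3

There are no function symbols, so every ground term is one of the 3 constants.
The Herbrand universe is {v, u, w}, which is finite with 3 elements.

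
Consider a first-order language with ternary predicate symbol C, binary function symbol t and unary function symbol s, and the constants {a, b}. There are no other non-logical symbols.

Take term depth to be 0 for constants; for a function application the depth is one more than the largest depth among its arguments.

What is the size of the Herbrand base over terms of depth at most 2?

405224

First count ground terms of depth ≤ 2.
Let N_k = |{terms of depth ≤ k}|. Then N_0 = 2 and N_k = 2 + N_{k-1}^2 + N_{k-1} for k ≥ 1 (one summand per function symbol, arity giving the exponent).
N_0 = 2
N_1 = 2 + 2^2 + 2 = 8
N_2 = 2 + 8^2 + 8 = 74
So |H| = 74.
Ground atoms are formed by filling each argument slot of a predicate with a term from H, so an r-ary predicate gives |H|^r atoms:
  C: 74^3 = 405224
Total ground atoms: 405224.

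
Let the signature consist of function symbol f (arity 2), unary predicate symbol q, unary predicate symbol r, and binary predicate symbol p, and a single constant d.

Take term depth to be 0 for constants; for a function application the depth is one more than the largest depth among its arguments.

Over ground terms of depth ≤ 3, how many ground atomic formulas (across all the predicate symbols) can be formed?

728

First count ground terms of depth ≤ 3.
Let N_k count ground terms of depth at most k. Each non-constant term of depth ≤ k is some function symbol applied to depth-≤(k−1) arguments, giving N_k = 1 + N_{k-1}^2.
N_0 = 1
N_1 = 1 + 1^2 = 2
N_2 = 1 + 2^2 = 5
N_3 = 1 + 5^2 = 26
So |H| = 26.
Ground atoms are formed by filling each argument slot of a predicate with a term from H, so an r-ary predicate gives |H|^r atoms:
  q: 26;  r: 26;  p: 26^2 = 676
Total ground atoms: 26 + 26 + 676 = 728.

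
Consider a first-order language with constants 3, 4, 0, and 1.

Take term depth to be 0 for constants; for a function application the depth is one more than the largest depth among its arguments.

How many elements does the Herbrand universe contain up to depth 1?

4

With no function symbols every ground term is a constant, so there are exactly 4 ground terms at every depth bound.
N_0 = 4
N_1 = 4
Explicitly: 3, 4, 0, 1.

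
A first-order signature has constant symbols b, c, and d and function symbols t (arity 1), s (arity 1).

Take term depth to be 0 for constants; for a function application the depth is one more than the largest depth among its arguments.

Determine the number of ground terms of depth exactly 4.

Let N_k count ground terms of depth at most k. Each non-constant term of depth ≤ k is some function symbol applied to depth-≤(k−1) arguments, giving N_k = 3 + N_{k-1} + N_{k-1}.
N_0 = 3
N_1 = 3 + 3 + 3 = 9
N_2 = 3 + 9 + 9 = 21
N_3 = 3 + 21 + 21 = 45
N_4 = 3 + 45 + 45 = 93
Terms of depth exactly 4: N_4 − N_3 = 93 − 45 = 48.

48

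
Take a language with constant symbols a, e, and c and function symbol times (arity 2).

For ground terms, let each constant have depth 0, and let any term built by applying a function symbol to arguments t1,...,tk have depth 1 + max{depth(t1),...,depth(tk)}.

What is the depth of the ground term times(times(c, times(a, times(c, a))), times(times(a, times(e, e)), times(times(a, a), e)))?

4

depth(times(c, a)) = 1 + max(0, 0) = 1
depth(times(a, times(c, a))) = 1 + max(0, 1) = 2
depth(times(c, times(a, times(c, a)))) = 1 + max(0, 2) = 3
depth(times(e, e)) = 1 + max(0, 0) = 1
depth(times(a, times(e, e))) = 1 + max(0, 1) = 2
depth(times(a, a)) = 1 + max(0, 0) = 1
depth(times(times(a, a), e)) = 1 + max(1, 0) = 2
depth(times(times(a, times(e, e)), times(times(a, a), e))) = 1 + max(2, 2) = 3
depth(times(times(c, times(a, times(c, a))), times(times(a, times(e, e)), times(times(a, a), e)))) = 1 + max(3, 3) = 4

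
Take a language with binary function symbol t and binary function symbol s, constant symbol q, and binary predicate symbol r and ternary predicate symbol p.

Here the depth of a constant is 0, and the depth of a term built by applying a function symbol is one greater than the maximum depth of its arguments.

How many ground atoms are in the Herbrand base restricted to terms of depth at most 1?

First count ground terms of depth ≤ 1.
Count level by level. With function symbols t/2, s/2, the terms of depth ≤ k are the 1 constant together with each function applied to depth-≤(k−1) tuples, so N_k = 1 + N_{k-1}^2 + N_{k-1}^2.
N_0 = 1
N_1 = 1 + 1^2 + 1^2 = 3
So |H| = 3.
For each predicate symbol, the number of ground atoms is |H| raised to its arity; summing:
  r: 3^2 = 9;  p: 3^3 = 27
Total ground atoms: 9 + 27 = 36.

36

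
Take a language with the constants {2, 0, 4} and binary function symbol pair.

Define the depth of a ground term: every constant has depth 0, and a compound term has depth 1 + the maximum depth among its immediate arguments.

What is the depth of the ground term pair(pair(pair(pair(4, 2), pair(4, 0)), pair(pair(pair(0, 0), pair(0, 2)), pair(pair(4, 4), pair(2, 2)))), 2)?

depth(pair(4, 2)) = 1 + max(0, 0) = 1
depth(pair(4, 0)) = 1 + max(0, 0) = 1
depth(pair(pair(4, 2), pair(4, 0))) = 1 + max(1, 1) = 2
depth(pair(0, 0)) = 1 + max(0, 0) = 1
depth(pair(0, 2)) = 1 + max(0, 0) = 1
depth(pair(pair(0, 0), pair(0, 2))) = 1 + max(1, 1) = 2
depth(pair(4, 4)) = 1 + max(0, 0) = 1
depth(pair(2, 2)) = 1 + max(0, 0) = 1
depth(pair(pair(4, 4), pair(2, 2))) = 1 + max(1, 1) = 2
depth(pair(pair(pair(0, 0), pair(0, 2)), pair(pair(4, 4), pair(2, 2)))) = 1 + max(2, 2) = 3
depth(pair(pair(pair(4, 2), pair(4, 0)), pair(pair(pair(0, 0), pair(0, 2)), pair(pair(4, 4), pair(2, 2))))) = 1 + max(2, 3) = 4
depth(pair(pair(pair(pair(4, 2), pair(4, 0)), pair(pair(pair(0, 0), pair(0, 2)), pair(pair(4, 4), pair(2, 2)))), 2)) = 1 + max(4, 0) = 5

5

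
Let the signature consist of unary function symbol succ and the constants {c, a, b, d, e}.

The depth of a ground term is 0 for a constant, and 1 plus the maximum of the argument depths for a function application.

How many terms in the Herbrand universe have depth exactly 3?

Write N_k for the number of ground terms of depth ≤ k. A term of depth ≤ k is either a constant or a function symbol applied to arguments of depth ≤ k−1, so N_k = 5 + N_{k-1}.
N_0 = 5
N_1 = 5 + 5 = 10
N_2 = 5 + 10 = 15
N_3 = 5 + 15 = 20
Terms of depth exactly 3: N_3 − N_2 = 20 − 15 = 5.

5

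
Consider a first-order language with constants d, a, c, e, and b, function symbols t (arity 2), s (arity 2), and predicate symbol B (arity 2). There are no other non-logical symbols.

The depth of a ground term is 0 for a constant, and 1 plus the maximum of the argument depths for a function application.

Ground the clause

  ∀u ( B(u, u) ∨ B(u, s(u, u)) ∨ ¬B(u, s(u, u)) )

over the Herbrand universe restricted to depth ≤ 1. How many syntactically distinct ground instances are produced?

Ground terms of depth ≤ 1:
  Count level by level. With function symbols t/2, s/2, the terms of depth ≤ k are the 5 constants together with each function applied to depth-≤(k−1) tuples, so N_k = 5 + N_{k-1}^2 + N_{k-1}^2.
  N_0 = 5
  N_1 = 5 + 5^2 + 5^2 = 55
So there are 55 ground terms available for substitution.
The body mentions the single quantified variable u; since ground terms form a free algebra, no two substitutions collapse to the same formula.
Number of ground instances = 55.

55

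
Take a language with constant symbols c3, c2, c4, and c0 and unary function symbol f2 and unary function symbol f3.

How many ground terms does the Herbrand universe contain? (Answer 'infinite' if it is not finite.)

The signature has at least one function symbol (f2, arity 1) and at least one constant (c3).
Iterating f2 gives infinitely many distinct ground terms: c3, f2(c3), f2(f2(c3)), ...
So the Herbrand universe is infinite.

infinite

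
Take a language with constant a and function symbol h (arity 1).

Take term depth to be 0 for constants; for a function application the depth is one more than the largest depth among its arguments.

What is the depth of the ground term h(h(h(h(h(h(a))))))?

6

depth(h(a)) = 1 + depth(a) = 1 + 0 = 1
depth(h(h(a))) = 1 + depth(h(a)) = 1 + 1 = 2
depth(h(h(h(a)))) = 1 + depth(h(h(a))) = 1 + 2 = 3
depth(h(h(h(h(a))))) = 1 + depth(h(h(h(a)))) = 1 + 3 = 4
depth(h(h(h(h(h(a)))))) = 1 + depth(h(h(h(h(a))))) = 1 + 4 = 5
depth(h(h(h(h(h(h(a))))))) = 1 + depth(h(h(h(h(h(a)))))) = 1 + 5 = 6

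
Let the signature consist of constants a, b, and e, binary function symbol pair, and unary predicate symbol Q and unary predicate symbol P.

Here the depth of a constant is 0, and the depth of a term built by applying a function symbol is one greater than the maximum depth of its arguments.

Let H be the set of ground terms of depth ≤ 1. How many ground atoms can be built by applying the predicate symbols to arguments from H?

First count ground terms of depth ≤ 1.
If N_k denotes the number of depth-≤k ground terms, the 3 constants give N_0 = 3, and each function symbol of arity r contributes N_{k-1}^r new terms at level k: N_k = 3 + N_{k-1}^2.
N_0 = 3
N_1 = 3 + 3^2 = 12
Explicitly: a, b, e, pair(a, a), pair(a, b), pair(a, e), pair(b, a), pair(b, b), pair(b, e), pair(e, a), pair(e, b), pair(e, e).
So |H| = 12.
A ground atom is a predicate applied to a tuple of terms from H, so the count is the sum over predicates of |H|^arity:
  Q: 12;  P: 12
Total ground atoms: 12 + 12 = 24.

24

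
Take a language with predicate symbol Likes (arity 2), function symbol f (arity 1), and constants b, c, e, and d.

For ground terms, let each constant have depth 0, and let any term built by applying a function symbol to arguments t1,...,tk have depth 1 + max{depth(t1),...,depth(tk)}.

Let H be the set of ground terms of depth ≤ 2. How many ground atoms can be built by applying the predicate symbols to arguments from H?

First count ground terms of depth ≤ 2.
Let N_k = |{terms of depth ≤ k}|. Then N_0 = 4 and N_k = 4 + N_{k-1} for k ≥ 1 (one summand per function symbol, arity giving the exponent).
N_0 = 4
N_1 = 4 + 4 = 8
N_2 = 4 + 8 = 12
Explicitly: b, c, e, d, f(b), f(c), f(e), f(d), f(f(b)), f(f(c)), f(f(e)), f(f(d)).
So |H| = 12.
Each predicate of arity r yields |H|^r ground atoms (one per choice of an r-tuple from H):
  Likes: 12^2 = 144
Total ground atoms: 144.

144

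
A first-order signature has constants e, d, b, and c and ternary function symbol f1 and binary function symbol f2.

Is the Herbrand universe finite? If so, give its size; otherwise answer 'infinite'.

infinite

The signature has at least one function symbol (f1, arity 3) and at least one constant (e).
Iterating f1 gives infinitely many distinct ground terms: e, f1(e, e, e), f1(f1(e, e, e), f1(e, e, e), f1(e, e, e)), ...
So the Herbrand universe is infinite.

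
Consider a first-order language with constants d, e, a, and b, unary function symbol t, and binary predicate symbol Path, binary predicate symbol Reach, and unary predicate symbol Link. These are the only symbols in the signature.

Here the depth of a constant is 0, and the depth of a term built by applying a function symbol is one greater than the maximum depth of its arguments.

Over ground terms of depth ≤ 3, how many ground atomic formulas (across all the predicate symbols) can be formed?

528

First count ground terms of depth ≤ 3.
If N_k denotes the number of depth-≤k ground terms, the 4 constants give N_0 = 4, and each function symbol of arity r contributes N_{k-1}^r new terms at level k: N_k = 4 + N_{k-1}.
N_0 = 4
N_1 = 4 + 4 = 8
N_2 = 4 + 8 = 12
N_3 = 4 + 12 = 16
So |H| = 16.
Ground atoms are formed by filling each argument slot of a predicate with a term from H, so an r-ary predicate gives |H|^r atoms:
  Path: 16^2 = 256;  Reach: 16^2 = 256;  Link: 16
Total ground atoms: 256 + 256 + 16 = 528.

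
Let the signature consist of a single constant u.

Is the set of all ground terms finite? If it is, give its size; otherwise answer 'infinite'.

There are no function symbols, so the only ground term is the single constant.
The Herbrand universe is {u}, finite with 1 element.

1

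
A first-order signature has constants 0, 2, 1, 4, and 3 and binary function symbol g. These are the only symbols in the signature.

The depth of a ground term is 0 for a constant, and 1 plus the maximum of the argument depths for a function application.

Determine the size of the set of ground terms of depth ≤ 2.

Write N_k for the number of ground terms of depth ≤ k. A term of depth ≤ k is either a constant or a function symbol applied to arguments of depth ≤ k−1, so N_k = 5 + N_{k-1}^2.
N_0 = 5
N_1 = 5 + 5^2 = 30
N_2 = 5 + 30^2 = 905

905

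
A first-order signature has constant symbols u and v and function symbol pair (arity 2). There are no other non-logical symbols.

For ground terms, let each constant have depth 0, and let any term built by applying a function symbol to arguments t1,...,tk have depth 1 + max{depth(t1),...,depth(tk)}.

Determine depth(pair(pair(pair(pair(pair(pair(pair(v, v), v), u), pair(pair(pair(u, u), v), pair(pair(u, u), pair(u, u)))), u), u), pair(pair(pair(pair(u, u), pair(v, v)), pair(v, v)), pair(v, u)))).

7

depth(pair(v, v)) = 1 + max(0, 0) = 1
depth(pair(pair(v, v), v)) = 1 + max(1, 0) = 2
depth(pair(pair(pair(v, v), v), u)) = 1 + max(2, 0) = 3
depth(pair(u, u)) = 1 + max(0, 0) = 1
depth(pair(pair(u, u), v)) = 1 + max(1, 0) = 2
depth(pair(pair(u, u), pair(u, u))) = 1 + max(1, 1) = 2
depth(pair(pair(pair(u, u), v), pair(pair(u, u), pair(u, u)))) = 1 + max(2, 2) = 3
depth(pair(pair(pair(pair(v, v), v), u), pair(pair(pair(u, u), v), pair(pair(u, u), pair(u, u))))) = 1 + max(3, 3) = 4
depth(pair(pair(pair(pair(pair(v, v), v), u), pair(pair(pair(u, u), v), pair(pair(u, u), pair(u, u)))), u)) = 1 + max(4, 0) = 5
depth(pair(pair(pair(pair(pair(pair(v, v), v), u), pair(pair(pair(u, u), v), pair(pair(u, u), pair(u, u)))), u), u)) = 1 + max(5, 0) = 6
depth(pair(pair(u, u), pair(v, v))) = 1 + max(1, 1) = 2
depth(pair(pair(pair(u, u), pair(v, v)), pair(v, v))) = 1 + max(2, 1) = 3
depth(pair(v, u)) = 1 + max(0, 0) = 1
depth(pair(pair(pair(pair(u, u), pair(v, v)), pair(v, v)), pair(v, u))) = 1 + max(3, 1) = 4
depth(pair(pair(pair(pair(pair(pair(pair(v, v), v), u), pair(pair(pair(u, u), v), pair(pair(u, u), pair(u, u)))), u), u), pair(pair(pair(pair(u, u), pair(v, v)), pair(v, v)), pair(v, u)))) = 1 + max(6, 4) = 7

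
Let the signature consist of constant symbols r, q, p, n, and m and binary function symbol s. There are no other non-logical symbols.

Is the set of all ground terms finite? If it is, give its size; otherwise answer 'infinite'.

The signature has at least one function symbol (s, arity 2) and at least one constant (r).
Iterating s gives infinitely many distinct ground terms: r, s(r, r), s(s(r, r), s(r, r)), ...
So the Herbrand universe is infinite.

infinite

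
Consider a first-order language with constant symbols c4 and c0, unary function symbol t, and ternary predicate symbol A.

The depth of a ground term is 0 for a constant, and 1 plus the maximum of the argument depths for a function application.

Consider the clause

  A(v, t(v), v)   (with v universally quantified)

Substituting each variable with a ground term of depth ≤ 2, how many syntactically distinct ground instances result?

Ground terms of depth ≤ 2:
  Let N_k count ground terms of depth at most k. Each non-constant term of depth ≤ k is some function symbol applied to depth-≤(k−1) arguments, giving N_k = 2 + N_{k-1}.
  N_0 = 2
  N_1 = 2 + 2 = 4
  N_2 = 2 + 4 = 6
So there are 6 ground terms available for substitution.
The variable v ranges independently over the available ground terms, and distinct assignments produce distinct instances.
Number of ground instances = 6.

6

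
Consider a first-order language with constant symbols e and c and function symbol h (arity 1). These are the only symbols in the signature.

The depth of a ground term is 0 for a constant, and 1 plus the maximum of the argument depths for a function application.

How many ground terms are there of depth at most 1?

4

If N_k denotes the number of depth-≤k ground terms, the 2 constants give N_0 = 2, and each function symbol of arity r contributes N_{k-1}^r new terms at level k: N_k = 2 + N_{k-1}.
N_0 = 2
N_1 = 2 + 2 = 4
Explicitly: e, c, h(e), h(c).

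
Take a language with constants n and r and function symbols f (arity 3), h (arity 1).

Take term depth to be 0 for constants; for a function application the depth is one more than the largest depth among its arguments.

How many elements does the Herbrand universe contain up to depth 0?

2

Count level by level. With function symbols f/3, h/1, the terms of depth ≤ k are the 2 constants together with each function applied to depth-≤(k−1) tuples, so N_k = 2 + N_{k-1}^3 + N_{k-1}.
N_0 = 2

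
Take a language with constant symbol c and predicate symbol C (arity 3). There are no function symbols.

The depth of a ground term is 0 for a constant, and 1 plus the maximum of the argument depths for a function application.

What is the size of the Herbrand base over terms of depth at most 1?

1

First count ground terms of depth ≤ 1.
With no function symbols every ground term is a constant, so there is exactly 1 ground term at every depth bound.
N_0 = 1
N_1 = 1
So |H| = 1.
For each predicate symbol, the number of ground atoms is |H| raised to its arity; summing:
  C: 1^3 = 1
Total ground atoms: 1.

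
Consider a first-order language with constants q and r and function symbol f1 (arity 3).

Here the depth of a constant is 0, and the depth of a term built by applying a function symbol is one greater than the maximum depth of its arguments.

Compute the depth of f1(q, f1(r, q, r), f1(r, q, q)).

2

depth(f1(r, q, r)) = 1 + max(0, 0, 0) = 1
depth(f1(r, q, q)) = 1 + max(0, 0, 0) = 1
depth(f1(q, f1(r, q, r), f1(r, q, q))) = 1 + max(0, 1, 1) = 2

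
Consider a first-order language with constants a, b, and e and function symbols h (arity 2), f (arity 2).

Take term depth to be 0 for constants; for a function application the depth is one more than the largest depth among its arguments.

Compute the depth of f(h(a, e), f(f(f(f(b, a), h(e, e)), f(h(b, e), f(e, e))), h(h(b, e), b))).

5

depth(h(a, e)) = 1 + max(0, 0) = 1
depth(f(b, a)) = 1 + max(0, 0) = 1
depth(h(e, e)) = 1 + max(0, 0) = 1
depth(f(f(b, a), h(e, e))) = 1 + max(1, 1) = 2
depth(h(b, e)) = 1 + max(0, 0) = 1
depth(f(e, e)) = 1 + max(0, 0) = 1
depth(f(h(b, e), f(e, e))) = 1 + max(1, 1) = 2
depth(f(f(f(b, a), h(e, e)), f(h(b, e), f(e, e)))) = 1 + max(2, 2) = 3
depth(h(h(b, e), b)) = 1 + max(1, 0) = 2
depth(f(f(f(f(b, a), h(e, e)), f(h(b, e), f(e, e))), h(h(b, e), b))) = 1 + max(3, 2) = 4
depth(f(h(a, e), f(f(f(f(b, a), h(e, e)), f(h(b, e), f(e, e))), h(h(b, e), b)))) = 1 + max(1, 4) = 5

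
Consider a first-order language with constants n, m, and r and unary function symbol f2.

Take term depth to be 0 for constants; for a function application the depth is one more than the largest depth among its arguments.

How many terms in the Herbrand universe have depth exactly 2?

3

If N_k denotes the number of depth-≤k ground terms, the 3 constants give N_0 = 3, and each function symbol of arity r contributes N_{k-1}^r new terms at level k: N_k = 3 + N_{k-1}.
N_0 = 3
N_1 = 3 + 3 = 6
N_2 = 3 + 6 = 9
Terms of depth exactly 2: N_2 − N_1 = 9 − 6 = 3.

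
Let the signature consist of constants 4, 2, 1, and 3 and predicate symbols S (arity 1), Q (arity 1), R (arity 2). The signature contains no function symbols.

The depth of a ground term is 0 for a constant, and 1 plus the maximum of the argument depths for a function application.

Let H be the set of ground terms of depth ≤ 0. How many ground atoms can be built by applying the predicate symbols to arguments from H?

24

First count ground terms of depth ≤ 0.
With no function symbols every ground term is a constant, so there are exactly 4 ground terms at every depth bound.
N_0 = 4
So |H| = 4.
For each predicate symbol, the number of ground atoms is |H| raised to its arity; summing:
  S: 4;  Q: 4;  R: 4^2 = 16
Total ground atoms: 4 + 4 + 16 = 24.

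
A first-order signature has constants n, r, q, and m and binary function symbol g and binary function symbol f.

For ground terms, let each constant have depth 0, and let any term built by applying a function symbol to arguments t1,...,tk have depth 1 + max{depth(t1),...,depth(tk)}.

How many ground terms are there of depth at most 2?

2596

Let N_k = |{terms of depth ≤ k}|. Then N_0 = 4 and N_k = 4 + N_{k-1}^2 + N_{k-1}^2 for k ≥ 1 (one summand per function symbol, arity giving the exponent).
N_0 = 4
N_1 = 4 + 4^2 + 4^2 = 36
N_2 = 4 + 36^2 + 36^2 = 2596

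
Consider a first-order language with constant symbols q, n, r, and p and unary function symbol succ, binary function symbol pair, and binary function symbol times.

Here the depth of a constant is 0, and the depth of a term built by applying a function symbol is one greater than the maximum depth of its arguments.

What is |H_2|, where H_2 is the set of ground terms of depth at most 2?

Write N_k for the number of ground terms of depth ≤ k. A term of depth ≤ k is either a constant or a function symbol applied to arguments of depth ≤ k−1, so N_k = 4 + N_{k-1} + N_{k-1}^2 + N_{k-1}^2.
N_0 = 4
N_1 = 4 + 4 + 4^2 + 4^2 = 40
N_2 = 4 + 40 + 40^2 + 40^2 = 3244

3244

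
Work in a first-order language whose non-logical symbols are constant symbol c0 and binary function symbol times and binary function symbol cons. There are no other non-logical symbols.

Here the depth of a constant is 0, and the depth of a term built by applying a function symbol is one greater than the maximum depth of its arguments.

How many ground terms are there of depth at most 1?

3

If N_k denotes the number of depth-≤k ground terms, the 1 constant gives N_0 = 1, and each function symbol of arity r contributes N_{k-1}^r new terms at level k: N_k = 1 + N_{k-1}^2 + N_{k-1}^2.
N_0 = 1
N_1 = 1 + 1^2 + 1^2 = 3
Explicitly: c0, times(c0, c0), cons(c0, c0).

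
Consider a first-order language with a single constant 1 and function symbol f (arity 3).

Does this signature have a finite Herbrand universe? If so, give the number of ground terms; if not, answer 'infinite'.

The signature has at least one function symbol (f, arity 3) and at least one constant (1).
Iterating f gives infinitely many distinct ground terms: 1, f(1, 1, 1), f(f(1, 1, 1), f(1, 1, 1), f(1, 1, 1)), ...
So the Herbrand universe is infinite.

infinite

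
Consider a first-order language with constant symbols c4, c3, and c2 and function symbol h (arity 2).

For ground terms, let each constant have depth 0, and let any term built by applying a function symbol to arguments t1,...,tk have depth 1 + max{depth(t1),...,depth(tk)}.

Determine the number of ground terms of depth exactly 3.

21465

If N_k denotes the number of depth-≤k ground terms, the 3 constants give N_0 = 3, and each function symbol of arity r contributes N_{k-1}^r new terms at level k: N_k = 3 + N_{k-1}^2.
N_0 = 3
N_1 = 3 + 3^2 = 12
N_2 = 3 + 12^2 = 147
N_3 = 3 + 147^2 = 21612
Terms of depth exactly 3: N_3 − N_2 = 21612 − 147 = 21465.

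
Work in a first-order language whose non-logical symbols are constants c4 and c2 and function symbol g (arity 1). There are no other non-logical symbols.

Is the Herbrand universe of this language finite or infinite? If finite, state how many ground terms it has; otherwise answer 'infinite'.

The signature has at least one function symbol (g, arity 1) and at least one constant (c4).
Iterating g gives infinitely many distinct ground terms: c4, g(c4), g(g(c4)), ...
So the Herbrand universe is infinite.

infinite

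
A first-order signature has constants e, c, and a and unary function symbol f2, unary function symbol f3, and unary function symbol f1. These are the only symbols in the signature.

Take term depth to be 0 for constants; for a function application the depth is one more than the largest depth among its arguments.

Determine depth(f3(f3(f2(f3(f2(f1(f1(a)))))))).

depth(f1(a)) = 1 + depth(a) = 1 + 0 = 1
depth(f1(f1(a))) = 1 + depth(f1(a)) = 1 + 1 = 2
depth(f2(f1(f1(a)))) = 1 + depth(f1(f1(a))) = 1 + 2 = 3
depth(f3(f2(f1(f1(a))))) = 1 + depth(f2(f1(f1(a)))) = 1 + 3 = 4
depth(f2(f3(f2(f1(f1(a)))))) = 1 + depth(f3(f2(f1(f1(a))))) = 1 + 4 = 5
depth(f3(f2(f3(f2(f1(f1(a))))))) = 1 + depth(f2(f3(f2(f1(f1(a)))))) = 1 + 5 = 6
depth(f3(f3(f2(f3(f2(f1(f1(a)))))))) = 1 + depth(f3(f2(f3(f2(f1(f1(a))))))) = 1 + 6 = 7

7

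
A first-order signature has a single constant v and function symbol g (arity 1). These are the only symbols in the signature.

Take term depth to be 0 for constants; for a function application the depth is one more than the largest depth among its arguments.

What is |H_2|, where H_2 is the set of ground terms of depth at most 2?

3

Count level by level. With function symbols g/1, the terms of depth ≤ k are the 1 constant together with each function applied to depth-≤(k−1) tuples, so N_k = 1 + N_{k-1}.
N_0 = 1
N_1 = 1 + 1 = 2
N_2 = 1 + 2 = 3
Explicitly: v, g(v), g(g(v)).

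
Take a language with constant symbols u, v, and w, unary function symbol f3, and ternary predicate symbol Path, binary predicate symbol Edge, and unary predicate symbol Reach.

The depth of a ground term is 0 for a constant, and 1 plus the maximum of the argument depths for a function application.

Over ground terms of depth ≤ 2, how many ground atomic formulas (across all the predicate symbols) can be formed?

First count ground terms of depth ≤ 2.
Let N_k count ground terms of depth at most k. Each non-constant term of depth ≤ k is some function symbol applied to depth-≤(k−1) arguments, giving N_k = 3 + N_{k-1}.
N_0 = 3
N_1 = 3 + 3 = 6
N_2 = 3 + 6 = 9
Explicitly: u, v, w, f3(u), f3(v), f3(w), f3(f3(u)), f3(f3(v)), f3(f3(w)).
So |H| = 9.
A ground atom is a predicate applied to a tuple of terms from H, so the count is the sum over predicates of |H|^arity:
  Path: 9^3 = 729;  Edge: 9^2 = 81;  Reach: 9
Total ground atoms: 729 + 81 + 9 = 819.

819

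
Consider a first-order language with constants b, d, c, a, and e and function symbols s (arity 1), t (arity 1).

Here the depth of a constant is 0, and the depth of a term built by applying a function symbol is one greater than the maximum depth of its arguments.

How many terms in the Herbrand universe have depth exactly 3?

Let N_k = |{terms of depth ≤ k}|. Then N_0 = 5 and N_k = 5 + N_{k-1} + N_{k-1} for k ≥ 1 (one summand per function symbol, arity giving the exponent).
N_0 = 5
N_1 = 5 + 5 + 5 = 15
N_2 = 5 + 15 + 15 = 35
N_3 = 5 + 35 + 35 = 75
Terms of depth exactly 3: N_3 − N_2 = 75 − 35 = 40.

40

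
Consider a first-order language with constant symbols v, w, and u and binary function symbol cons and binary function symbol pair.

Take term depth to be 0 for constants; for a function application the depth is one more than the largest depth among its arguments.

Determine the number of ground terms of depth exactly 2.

864

Count level by level. With function symbols cons/2, pair/2, the terms of depth ≤ k are the 3 constants together with each function applied to depth-≤(k−1) tuples, so N_k = 3 + N_{k-1}^2 + N_{k-1}^2.
N_0 = 3
N_1 = 3 + 3^2 + 3^2 = 21
N_2 = 3 + 21^2 + 21^2 = 885
Terms of depth exactly 2: N_2 − N_1 = 885 − 21 = 864.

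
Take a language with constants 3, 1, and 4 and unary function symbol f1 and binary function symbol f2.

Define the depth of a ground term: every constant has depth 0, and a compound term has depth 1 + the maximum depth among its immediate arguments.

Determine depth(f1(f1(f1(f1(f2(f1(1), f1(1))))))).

6

depth(f1(1)) = 1 + depth(1) = 1 + 0 = 1
depth(f2(f1(1), f1(1))) = 1 + max(1, 1) = 2
depth(f1(f2(f1(1), f1(1)))) = 1 + depth(f2(f1(1), f1(1))) = 1 + 2 = 3
depth(f1(f1(f2(f1(1), f1(1))))) = 1 + depth(f1(f2(f1(1), f1(1)))) = 1 + 3 = 4
depth(f1(f1(f1(f2(f1(1), f1(1)))))) = 1 + depth(f1(f1(f2(f1(1), f1(1))))) = 1 + 4 = 5
depth(f1(f1(f1(f1(f2(f1(1), f1(1))))))) = 1 + depth(f1(f1(f1(f2(f1(1), f1(1)))))) = 1 + 5 = 6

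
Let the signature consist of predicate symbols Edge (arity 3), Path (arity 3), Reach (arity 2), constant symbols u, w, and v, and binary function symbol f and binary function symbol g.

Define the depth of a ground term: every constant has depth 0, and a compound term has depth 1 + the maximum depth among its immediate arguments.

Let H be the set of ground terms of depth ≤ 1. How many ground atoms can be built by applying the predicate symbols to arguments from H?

18963

First count ground terms of depth ≤ 1.
Let N_k count ground terms of depth at most k. Each non-constant term of depth ≤ k is some function symbol applied to depth-≤(k−1) arguments, giving N_k = 3 + N_{k-1}^2 + N_{k-1}^2.
N_0 = 3
N_1 = 3 + 3^2 + 3^2 = 21
So |H| = 21.
For each predicate symbol, the number of ground atoms is |H| raised to its arity; summing:
  Edge: 21^3 = 9261;  Path: 21^3 = 9261;  Reach: 21^2 = 441
Total ground atoms: 9261 + 9261 + 441 = 18963.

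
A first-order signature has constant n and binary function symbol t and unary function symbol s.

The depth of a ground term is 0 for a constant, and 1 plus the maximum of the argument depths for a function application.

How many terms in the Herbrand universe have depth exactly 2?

Count level by level. With function symbols t/2, s/1, the terms of depth ≤ k are the 1 constant together with each function applied to depth-≤(k−1) tuples, so N_k = 1 + N_{k-1}^2 + N_{k-1}.
N_0 = 1
N_1 = 1 + 1^2 + 1 = 3
N_2 = 1 + 3^2 + 3 = 13
Terms of depth exactly 2: N_2 − N_1 = 13 − 3 = 10.

10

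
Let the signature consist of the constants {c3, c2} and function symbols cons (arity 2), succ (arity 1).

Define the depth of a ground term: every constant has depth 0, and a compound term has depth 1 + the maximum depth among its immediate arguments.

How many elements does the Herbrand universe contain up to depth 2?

If N_k denotes the number of depth-≤k ground terms, the 2 constants give N_0 = 2, and each function symbol of arity r contributes N_{k-1}^r new terms at level k: N_k = 2 + N_{k-1}^2 + N_{k-1}.
N_0 = 2
N_1 = 2 + 2^2 + 2 = 8
N_2 = 2 + 8^2 + 8 = 74

74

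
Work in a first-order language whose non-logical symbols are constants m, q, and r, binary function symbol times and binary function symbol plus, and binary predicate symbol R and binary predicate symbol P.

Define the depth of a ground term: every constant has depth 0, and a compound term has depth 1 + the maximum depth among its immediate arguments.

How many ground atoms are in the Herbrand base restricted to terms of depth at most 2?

1566450

First count ground terms of depth ≤ 2.
Count level by level. With function symbols times/2, plus/2, the terms of depth ≤ k are the 3 constants together with each function applied to depth-≤(k−1) tuples, so N_k = 3 + N_{k-1}^2 + N_{k-1}^2.
N_0 = 3
N_1 = 3 + 3^2 + 3^2 = 21
N_2 = 3 + 21^2 + 21^2 = 885
So |H| = 885.
Ground atoms are formed by filling each argument slot of a predicate with a term from H, so an r-ary predicate gives |H|^r atoms:
  R: 885^2 = 783225;  P: 885^2 = 783225
Total ground atoms: 783225 + 783225 = 1566450.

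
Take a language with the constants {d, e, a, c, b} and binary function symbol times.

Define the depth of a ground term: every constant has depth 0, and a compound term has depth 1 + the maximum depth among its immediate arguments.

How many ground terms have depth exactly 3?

818125

Let N_k = |{terms of depth ≤ k}|. Then N_0 = 5 and N_k = 5 + N_{k-1}^2 for k ≥ 1 (one summand per function symbol, arity giving the exponent).
N_0 = 5
N_1 = 5 + 5^2 = 30
N_2 = 5 + 30^2 = 905
N_3 = 5 + 905^2 = 819030
Terms of depth exactly 3: N_3 − N_2 = 819030 − 905 = 818125.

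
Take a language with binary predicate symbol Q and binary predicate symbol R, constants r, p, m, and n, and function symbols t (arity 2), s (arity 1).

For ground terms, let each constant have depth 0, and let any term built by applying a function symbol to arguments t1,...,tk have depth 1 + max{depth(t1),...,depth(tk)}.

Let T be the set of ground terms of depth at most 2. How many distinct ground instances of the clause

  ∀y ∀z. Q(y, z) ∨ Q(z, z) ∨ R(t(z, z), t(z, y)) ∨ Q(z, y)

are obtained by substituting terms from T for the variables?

Ground terms of depth ≤ 2:
  Write N_k for the number of ground terms of depth ≤ k. A term of depth ≤ k is either a constant or a function symbol applied to arguments of depth ≤ k−1, so N_k = 4 + N_{k-1}^2 + N_{k-1}.
  N_0 = 4
  N_1 = 4 + 4^2 + 4 = 24
  N_2 = 4 + 24^2 + 24 = 604
So there are 604 ground terms available for substitution.
The body mentions every one of the 2 quantified variables; since ground terms form a free algebra, no two substitutions collapse to the same formula.
Number of ground instances = 604^2 = 364816.

364816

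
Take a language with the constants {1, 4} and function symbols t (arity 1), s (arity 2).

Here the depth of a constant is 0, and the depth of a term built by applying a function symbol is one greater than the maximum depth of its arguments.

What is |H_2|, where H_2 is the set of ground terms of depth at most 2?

74

Let N_k = |{terms of depth ≤ k}|. Then N_0 = 2 and N_k = 2 + N_{k-1} + N_{k-1}^2 for k ≥ 1 (one summand per function symbol, arity giving the exponent).
N_0 = 2
N_1 = 2 + 2 + 2^2 = 8
N_2 = 2 + 8 + 8^2 = 74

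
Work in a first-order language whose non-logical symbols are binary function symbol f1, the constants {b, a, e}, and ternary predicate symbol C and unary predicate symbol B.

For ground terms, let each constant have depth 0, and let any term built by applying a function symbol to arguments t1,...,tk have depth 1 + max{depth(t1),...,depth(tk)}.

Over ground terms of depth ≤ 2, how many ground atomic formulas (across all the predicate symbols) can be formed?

First count ground terms of depth ≤ 2.
Let N_k = |{terms of depth ≤ k}|. Then N_0 = 3 and N_k = 3 + N_{k-1}^2 for k ≥ 1 (one summand per function symbol, arity giving the exponent).
N_0 = 3
N_1 = 3 + 3^2 = 12
N_2 = 3 + 12^2 = 147
So |H| = 147.
A ground atom is a predicate applied to a tuple of terms from H, so the count is the sum over predicates of |H|^arity:
  C: 147^3 = 3176523;  B: 147
Total ground atoms: 3176523 + 147 = 3176670.

3176670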